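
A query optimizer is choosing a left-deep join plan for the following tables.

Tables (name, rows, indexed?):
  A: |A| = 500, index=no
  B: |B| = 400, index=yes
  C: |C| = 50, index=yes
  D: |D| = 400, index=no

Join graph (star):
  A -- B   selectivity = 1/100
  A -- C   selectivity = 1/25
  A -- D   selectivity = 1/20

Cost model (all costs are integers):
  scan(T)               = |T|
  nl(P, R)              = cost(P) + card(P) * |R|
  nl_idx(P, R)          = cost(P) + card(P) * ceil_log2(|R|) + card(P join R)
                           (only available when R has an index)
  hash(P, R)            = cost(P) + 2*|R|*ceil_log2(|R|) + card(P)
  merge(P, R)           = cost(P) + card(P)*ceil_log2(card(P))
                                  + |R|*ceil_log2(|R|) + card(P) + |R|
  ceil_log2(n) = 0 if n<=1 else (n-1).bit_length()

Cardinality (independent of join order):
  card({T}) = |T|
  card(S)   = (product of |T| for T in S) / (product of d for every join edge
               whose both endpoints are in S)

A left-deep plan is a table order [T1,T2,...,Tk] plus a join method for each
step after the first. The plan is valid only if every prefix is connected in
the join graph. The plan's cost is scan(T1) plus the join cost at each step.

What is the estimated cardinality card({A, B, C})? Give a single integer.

4000

Tables in S: A(500), B(400), C(50)
Edges inside S: A-B(d=100), A-C(d=25)
numerator = 500 * 400 * 50 = 10000000
denominator = 100 * 25 = 2500
card(S) = 10000000 / 2500 = 4000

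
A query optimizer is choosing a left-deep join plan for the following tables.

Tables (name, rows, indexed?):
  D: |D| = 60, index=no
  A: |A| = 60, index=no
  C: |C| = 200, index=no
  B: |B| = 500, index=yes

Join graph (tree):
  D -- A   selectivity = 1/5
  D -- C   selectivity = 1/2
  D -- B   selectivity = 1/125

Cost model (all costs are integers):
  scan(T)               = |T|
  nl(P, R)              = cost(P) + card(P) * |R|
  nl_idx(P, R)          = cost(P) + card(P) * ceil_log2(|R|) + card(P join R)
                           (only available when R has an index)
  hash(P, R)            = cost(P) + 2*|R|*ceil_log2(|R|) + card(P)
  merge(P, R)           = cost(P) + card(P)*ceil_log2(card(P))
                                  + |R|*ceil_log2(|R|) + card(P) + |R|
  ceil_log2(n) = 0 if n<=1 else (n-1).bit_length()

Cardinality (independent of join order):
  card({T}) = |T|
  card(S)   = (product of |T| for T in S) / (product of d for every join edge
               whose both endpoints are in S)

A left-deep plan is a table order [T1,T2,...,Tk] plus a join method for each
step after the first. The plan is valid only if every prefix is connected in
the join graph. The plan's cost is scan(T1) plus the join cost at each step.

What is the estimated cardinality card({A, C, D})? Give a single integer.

72000

Tables in S: A(60), C(200), D(60)
Edges inside S: D-A(d=5), D-C(d=2)
numerator = 60 * 200 * 60 = 720000
denominator = 5 * 2 = 10
card(S) = 720000 / 10 = 72000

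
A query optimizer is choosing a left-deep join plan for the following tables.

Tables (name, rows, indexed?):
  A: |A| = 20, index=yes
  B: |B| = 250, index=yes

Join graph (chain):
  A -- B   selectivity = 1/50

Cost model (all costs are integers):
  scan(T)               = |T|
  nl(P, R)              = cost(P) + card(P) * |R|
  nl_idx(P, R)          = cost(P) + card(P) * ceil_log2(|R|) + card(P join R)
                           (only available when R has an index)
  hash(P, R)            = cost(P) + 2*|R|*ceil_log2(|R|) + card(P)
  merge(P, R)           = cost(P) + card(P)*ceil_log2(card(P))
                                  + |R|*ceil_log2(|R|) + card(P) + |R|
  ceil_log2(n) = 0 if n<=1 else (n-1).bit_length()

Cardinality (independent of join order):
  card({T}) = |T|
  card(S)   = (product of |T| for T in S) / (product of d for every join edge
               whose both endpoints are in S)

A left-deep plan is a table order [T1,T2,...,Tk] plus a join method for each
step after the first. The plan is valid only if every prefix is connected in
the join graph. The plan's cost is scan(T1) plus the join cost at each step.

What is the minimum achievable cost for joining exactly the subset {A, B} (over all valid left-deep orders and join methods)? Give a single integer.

Selinger DP over subsets of {A,B}:
  {A}: scan cost=20, card=20
  {B}: scan cost=250, card=250
  {AB}: card=100; try (B,nl_idx)→280, (A,hash)→700, (A,nl_idx)→1600, (B,merge)→2390, (A,merge)→2620, (B,hash)→4040 …(+2); best=280 via (B,nl_idx)

280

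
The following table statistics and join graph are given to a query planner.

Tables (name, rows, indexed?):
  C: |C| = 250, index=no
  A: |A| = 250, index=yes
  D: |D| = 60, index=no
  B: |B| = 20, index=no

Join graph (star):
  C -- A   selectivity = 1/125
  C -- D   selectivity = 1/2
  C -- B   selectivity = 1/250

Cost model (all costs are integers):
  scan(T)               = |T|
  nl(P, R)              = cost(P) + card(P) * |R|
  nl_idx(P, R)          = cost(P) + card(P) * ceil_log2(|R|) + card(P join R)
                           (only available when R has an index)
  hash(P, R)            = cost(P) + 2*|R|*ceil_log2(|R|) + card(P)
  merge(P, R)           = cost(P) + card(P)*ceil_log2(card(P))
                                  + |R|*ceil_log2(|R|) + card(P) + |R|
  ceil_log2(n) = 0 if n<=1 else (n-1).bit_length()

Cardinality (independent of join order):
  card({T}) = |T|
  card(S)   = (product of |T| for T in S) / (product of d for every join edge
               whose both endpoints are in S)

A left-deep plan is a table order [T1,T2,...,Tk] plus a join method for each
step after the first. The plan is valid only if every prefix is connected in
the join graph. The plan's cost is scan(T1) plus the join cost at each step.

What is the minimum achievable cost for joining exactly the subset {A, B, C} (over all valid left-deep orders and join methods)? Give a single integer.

Selinger DP over subsets of {A,B,C}:
  {C}: scan cost=250, card=250
  {A}: scan cost=250, card=250
  {B}: scan cost=20, card=20
  {AC}: card=500; try (A,nl_idx)→2750, (C,hash)→4500, (A,hash)→4500, (C,merge)→4750, (A,merge)→4750, (C,nl)→62750 …(+1); best=2750 via (A,nl_idx)
  {BC}: card=20; try (B,hash)→700, (C,merge)→2390, (B,merge)→2620, (C,hash)→4040, (C,nl)→5020, (B,nl)→5250; best=700 via (B,hash)
  {ABC}: card=40; try (A,nl_idx)→900, (A,merge)→3070, (B,hash)→3450, (A,hash)→4720, (A,nl)→5700, (B,merge)→7870 …(+1); best=900 via (A,nl_idx)

900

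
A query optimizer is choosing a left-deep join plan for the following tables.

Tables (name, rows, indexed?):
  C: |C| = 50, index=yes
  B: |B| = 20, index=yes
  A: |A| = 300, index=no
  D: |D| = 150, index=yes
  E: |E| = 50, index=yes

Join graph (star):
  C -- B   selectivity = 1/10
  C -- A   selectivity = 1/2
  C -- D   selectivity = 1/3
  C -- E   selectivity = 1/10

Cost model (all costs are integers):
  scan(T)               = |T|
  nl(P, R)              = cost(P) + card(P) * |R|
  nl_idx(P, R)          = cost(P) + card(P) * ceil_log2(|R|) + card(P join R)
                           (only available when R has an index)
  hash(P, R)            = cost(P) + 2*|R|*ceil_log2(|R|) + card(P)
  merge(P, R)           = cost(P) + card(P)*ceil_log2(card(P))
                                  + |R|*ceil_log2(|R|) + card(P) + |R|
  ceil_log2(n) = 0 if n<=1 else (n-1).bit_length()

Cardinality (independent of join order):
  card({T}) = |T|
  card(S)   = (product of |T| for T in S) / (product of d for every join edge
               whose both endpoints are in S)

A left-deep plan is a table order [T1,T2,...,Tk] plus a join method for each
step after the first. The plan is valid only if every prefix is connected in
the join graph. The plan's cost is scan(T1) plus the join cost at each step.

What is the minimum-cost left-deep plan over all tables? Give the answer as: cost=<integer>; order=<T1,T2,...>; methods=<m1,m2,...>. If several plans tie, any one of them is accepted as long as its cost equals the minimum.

cost=34240; order=B,C,E,D,A; methods=nl_idx,hash,hash,hash

Selinger DP (subsets sized 1..n):
  {C}: scan cost=50, card=50
  {B}: scan cost=20, card=20
  {A}: scan cost=300, card=300
  {D}: scan cost=150, card=150
  {E}: scan cost=50, card=50
  {BC}: card=100; try (C,nl_idx)→240, (B,hash)→300, (B,nl_idx)→400, (C,merge)→490, (B,merge)→520, (C,hash)→640 …(+2); best=240 via (C,nl_idx)
  {AC}: card=7500; try (C,hash)→1200, (A,merge)→3400, (C,merge)→3650, (A,hash)→5500, (C,nl_idx)→9600, (A,nl)→15050 …(+1); best=1200 via (C,hash)
  {CD}: card=2500; try (C,hash)→900, (D,merge)→1750, (C,merge)→1850, (D,hash)→2500, (D,nl_idx)→2950, (C,nl_idx)→3550 …(+2); best=900 via (C,hash)
  {CE}: card=250; try (E,nl_idx)→600, (C,nl_idx)→600, (E,hash)→700, (C,hash)→700, (E,merge)→750, (C,merge)→750 …(+2); best=600 via (E,nl_idx)
  {ABC}: card=15000; try (A,merge)→4040, (A,hash)→5740, (B,hash)→8900, (A,nl)→30240, (B,nl_idx)→53700, (B,merge)→106320 …(+1); best=4040 via (A,merge)
  {BCD}: card=5000; try (D,merge)→2390, (D,hash)→2740, (B,hash)→3600, (D,nl_idx)→6040, (D,nl)→15240, (B,nl_idx)→18400 …(+2); best=2390 via (D,merge)
  {BCE}: card=500; try (E,hash)→940, (B,hash)→1050, (E,nl_idx)→1340, (E,merge)→1390, (B,nl_idx)→2350, (B,merge)→2970 …(+2); best=940 via (E,hash)
  {ACD}: card=375000; try (A,hash)→8800, (D,hash)→11100, (A,merge)→36400, (D,merge)→107550, (D,nl_idx)→436200, (A,nl)→750900 …(+1); best=8800 via (A,hash)
  {ACE}: card=37500; try (A,merge)→5850, (A,hash)→6250, (E,hash)→9300, (A,nl)→75600, (E,nl_idx)→83700, (E,merge)→106550 …(+1); best=5850 via (A,merge)
  {CDE}: card=12500; try (D,hash)→3250, (E,hash)→4000, (D,merge)→4200, (D,nl_idx)→15100, (E,nl_idx)→28400, (E,merge)→33750 …(+2); best=3250 via (D,hash)
  {ABCD}: card=750000; try (A,hash)→12790, (D,hash)→21440, (A,merge)→75390, (D,merge)→230390, (B,hash)→384000, (D,nl_idx)→874040 …(+5); best=12790 via (A,hash)
  {ABCE}: card=75000; try (A,hash)→6840, (A,merge)→8940, (E,hash)→19640, (B,hash)→43550, (A,nl)→150940, (E,nl_idx)→169040 …(+5); best=6840 via (A,hash)
  {BCDE}: card=25000; try (D,hash)→3840, (D,merge)→7290, (E,hash)→7990, (B,hash)→15950, (D,nl_idx)→29940, (E,nl_idx)→57390 …(+6); best=3840 via (D,hash)
  {ACDE}: card=1875000; try (A,hash)→21150, (D,hash)→45750, (A,merge)→193750, (E,hash)→384400, (D,merge)→644700, (D,nl_idx)→2180850 …(+5); best=21150 via (A,hash)
  {ABCDE}: card=3750000; try (A,hash)→34240, (D,hash)→84240, (A,merge)→406840, (E,hash)→763390, (D,merge)→1358190, (B,hash)→1896350 …(+9); best=34240 via (A,hash)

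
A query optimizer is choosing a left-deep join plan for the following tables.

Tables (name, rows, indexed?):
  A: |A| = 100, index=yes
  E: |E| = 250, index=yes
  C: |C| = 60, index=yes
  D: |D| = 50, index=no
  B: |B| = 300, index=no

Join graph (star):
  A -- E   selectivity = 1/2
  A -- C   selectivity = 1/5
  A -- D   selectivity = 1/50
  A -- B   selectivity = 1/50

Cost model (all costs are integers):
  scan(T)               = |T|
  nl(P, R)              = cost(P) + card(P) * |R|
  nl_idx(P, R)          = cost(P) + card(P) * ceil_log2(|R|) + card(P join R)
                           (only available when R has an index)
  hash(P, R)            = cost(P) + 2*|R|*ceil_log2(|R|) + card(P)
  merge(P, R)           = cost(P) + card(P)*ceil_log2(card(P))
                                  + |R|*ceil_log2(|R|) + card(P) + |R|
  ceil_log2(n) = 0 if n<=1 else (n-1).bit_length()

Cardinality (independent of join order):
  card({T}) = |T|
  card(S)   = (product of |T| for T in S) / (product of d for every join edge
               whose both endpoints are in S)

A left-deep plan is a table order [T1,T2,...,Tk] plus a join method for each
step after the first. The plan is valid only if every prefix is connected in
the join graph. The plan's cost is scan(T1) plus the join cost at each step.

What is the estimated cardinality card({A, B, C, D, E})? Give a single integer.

Tables in S: A(100), B(300), C(60), D(50), E(250)
Edges inside S: A-E(d=2), A-C(d=5), A-D(d=50), A-B(d=50)
numerator = 100 * 300 * 60 * 50 * 250 = 22500000000
denominator = 2 * 5 * 50 * 50 = 25000
card(S) = 22500000000 / 25000 = 900000

900000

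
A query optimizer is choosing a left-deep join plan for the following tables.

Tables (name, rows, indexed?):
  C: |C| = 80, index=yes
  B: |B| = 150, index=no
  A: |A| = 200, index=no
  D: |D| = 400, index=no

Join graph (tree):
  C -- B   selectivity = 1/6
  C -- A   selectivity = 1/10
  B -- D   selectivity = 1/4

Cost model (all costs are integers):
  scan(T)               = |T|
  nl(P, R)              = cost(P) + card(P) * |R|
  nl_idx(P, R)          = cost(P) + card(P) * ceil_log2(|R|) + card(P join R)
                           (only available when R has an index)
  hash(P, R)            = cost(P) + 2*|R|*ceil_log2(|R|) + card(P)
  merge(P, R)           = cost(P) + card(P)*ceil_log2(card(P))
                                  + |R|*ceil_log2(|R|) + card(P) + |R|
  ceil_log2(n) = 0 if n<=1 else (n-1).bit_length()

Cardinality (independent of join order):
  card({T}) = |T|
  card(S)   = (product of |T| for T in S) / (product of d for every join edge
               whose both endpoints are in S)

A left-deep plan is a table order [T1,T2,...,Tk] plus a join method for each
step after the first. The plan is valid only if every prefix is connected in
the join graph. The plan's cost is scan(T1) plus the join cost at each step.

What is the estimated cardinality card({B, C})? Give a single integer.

2000

Tables in S: B(150), C(80)
Edges inside S: C-B(d=6)
numerator = 150 * 80 = 12000
denominator = 6 = 6
card(S) = 12000 / 6 = 2000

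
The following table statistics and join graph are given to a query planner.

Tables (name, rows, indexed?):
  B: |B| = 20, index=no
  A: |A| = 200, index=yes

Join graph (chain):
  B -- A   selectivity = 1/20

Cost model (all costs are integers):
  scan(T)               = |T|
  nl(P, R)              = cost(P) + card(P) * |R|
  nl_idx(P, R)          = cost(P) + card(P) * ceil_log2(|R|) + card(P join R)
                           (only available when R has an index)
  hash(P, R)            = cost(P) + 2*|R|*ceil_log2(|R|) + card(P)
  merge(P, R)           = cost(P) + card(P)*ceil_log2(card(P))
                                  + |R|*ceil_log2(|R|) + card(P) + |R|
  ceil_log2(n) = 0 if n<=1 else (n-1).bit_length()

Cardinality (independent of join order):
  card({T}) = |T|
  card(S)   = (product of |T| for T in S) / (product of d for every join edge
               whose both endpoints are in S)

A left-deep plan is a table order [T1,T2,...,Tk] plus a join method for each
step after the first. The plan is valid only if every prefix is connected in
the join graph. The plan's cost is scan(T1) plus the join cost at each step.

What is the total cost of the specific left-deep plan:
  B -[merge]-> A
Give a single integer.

step 1: scan B: cost=20, card=20
step 2: join A via merge
    card(P join A) = 20*200/(20) = 200
    cost = 20 + 20*5 + 200*8 + 20 + 200 = 1940

1940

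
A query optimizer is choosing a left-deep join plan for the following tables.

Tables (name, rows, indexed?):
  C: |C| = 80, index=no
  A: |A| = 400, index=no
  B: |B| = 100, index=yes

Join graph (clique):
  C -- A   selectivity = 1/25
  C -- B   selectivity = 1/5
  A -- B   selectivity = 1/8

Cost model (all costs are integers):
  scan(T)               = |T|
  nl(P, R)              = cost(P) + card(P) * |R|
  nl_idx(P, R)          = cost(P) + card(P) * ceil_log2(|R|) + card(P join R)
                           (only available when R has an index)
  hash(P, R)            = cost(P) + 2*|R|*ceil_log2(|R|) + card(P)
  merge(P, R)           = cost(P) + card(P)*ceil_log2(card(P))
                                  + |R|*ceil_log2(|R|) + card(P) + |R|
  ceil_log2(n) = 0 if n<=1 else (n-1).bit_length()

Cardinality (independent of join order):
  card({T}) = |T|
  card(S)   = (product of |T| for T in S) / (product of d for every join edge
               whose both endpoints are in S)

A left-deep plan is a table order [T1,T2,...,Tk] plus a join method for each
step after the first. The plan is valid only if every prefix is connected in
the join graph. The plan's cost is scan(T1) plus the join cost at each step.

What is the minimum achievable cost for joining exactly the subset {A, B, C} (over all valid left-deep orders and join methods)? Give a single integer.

Selinger DP over subsets of {A,B,C}:
  {C}: scan cost=80, card=80
  {A}: scan cost=400, card=400
  {B}: scan cost=100, card=100
  {AC}: card=1280; try (C,hash)→1920, (A,merge)→4720, (C,merge)→5040, (A,hash)→7360, (A,nl)→32080, (C,nl)→32400; best=1920 via (C,hash)
  {BC}: card=1600; try (C,hash)→1320, (B,merge)→1520, (C,merge)→1540, (B,hash)→1560, (B,nl_idx)→2240, (B,nl)→8080 …(+1); best=1320 via (C,hash)
  {AB}: card=5000; try (B,hash)→2200, (A,merge)→4900, (B,merge)→5200, (A,hash)→7400, (B,nl_idx)→8200, (A,nl)→40100 …(+1); best=2200 via (B,hash)
  {ABC}: card=3200; try (B,hash)→4600, (C,hash)→8320, (A,hash)→10120, (B,nl_idx)→14080, (B,merge)→18080, (A,merge)→24520 …(+4); best=4600 via (B,hash)

4600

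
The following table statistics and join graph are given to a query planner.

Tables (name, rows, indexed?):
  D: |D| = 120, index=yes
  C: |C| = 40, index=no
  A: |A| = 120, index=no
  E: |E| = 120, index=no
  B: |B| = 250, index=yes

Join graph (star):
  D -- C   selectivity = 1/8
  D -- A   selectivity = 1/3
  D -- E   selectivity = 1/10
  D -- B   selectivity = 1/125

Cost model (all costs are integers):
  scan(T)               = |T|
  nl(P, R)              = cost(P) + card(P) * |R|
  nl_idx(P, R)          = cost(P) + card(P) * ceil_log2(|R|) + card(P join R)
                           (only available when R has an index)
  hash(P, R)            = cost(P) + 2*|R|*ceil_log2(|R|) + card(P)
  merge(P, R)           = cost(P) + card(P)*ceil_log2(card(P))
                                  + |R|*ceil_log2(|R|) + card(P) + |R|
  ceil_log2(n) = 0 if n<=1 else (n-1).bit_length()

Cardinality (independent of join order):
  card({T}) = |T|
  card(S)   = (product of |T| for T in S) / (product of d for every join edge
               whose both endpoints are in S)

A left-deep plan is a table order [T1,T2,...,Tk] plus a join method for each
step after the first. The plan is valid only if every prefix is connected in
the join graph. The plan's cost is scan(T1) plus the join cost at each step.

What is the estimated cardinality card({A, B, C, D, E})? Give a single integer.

Tables in S: A(120), B(250), C(40), D(120), E(120)
Edges inside S: D-C(d=8), D-A(d=3), D-E(d=10), D-B(d=125)
numerator = 120 * 250 * 40 * 120 * 120 = 17280000000
denominator = 8 * 3 * 10 * 125 = 30000
card(S) = 17280000000 / 30000 = 576000

576000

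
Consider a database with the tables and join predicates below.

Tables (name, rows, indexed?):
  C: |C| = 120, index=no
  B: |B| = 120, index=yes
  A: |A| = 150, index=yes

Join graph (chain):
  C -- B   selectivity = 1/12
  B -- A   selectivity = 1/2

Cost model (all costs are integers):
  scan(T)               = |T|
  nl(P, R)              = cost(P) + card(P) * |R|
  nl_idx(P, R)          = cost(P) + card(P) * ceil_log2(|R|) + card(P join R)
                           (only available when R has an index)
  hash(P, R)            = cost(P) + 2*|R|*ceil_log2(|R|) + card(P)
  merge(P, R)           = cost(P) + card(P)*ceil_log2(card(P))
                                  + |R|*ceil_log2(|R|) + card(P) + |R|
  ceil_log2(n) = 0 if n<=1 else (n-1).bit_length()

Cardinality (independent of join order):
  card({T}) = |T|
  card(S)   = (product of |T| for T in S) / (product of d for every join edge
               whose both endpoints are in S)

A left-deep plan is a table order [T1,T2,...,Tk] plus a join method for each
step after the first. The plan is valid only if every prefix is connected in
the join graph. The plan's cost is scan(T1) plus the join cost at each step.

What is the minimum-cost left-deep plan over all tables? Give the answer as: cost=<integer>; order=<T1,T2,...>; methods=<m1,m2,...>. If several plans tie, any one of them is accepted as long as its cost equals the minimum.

cost=5520; order=B,C,A; methods=hash,hash

Selinger DP (subsets sized 1..n):
  {C}: scan cost=120, card=120
  {B}: scan cost=120, card=120
  {A}: scan cost=150, card=150
  {BC}: card=1200; try (C,hash)→1920, (B,hash)→1920, (C,merge)→2040, (B,merge)→2040, (B,nl_idx)→2160, (C,nl)→14520 …(+1); best=1920 via (C,hash)
  {AB}: card=9000; try (B,hash)→1980, (A,merge)→2430, (B,merge)→2460, (A,hash)→2640, (A,nl_idx)→10080, (B,nl_idx)→10200 …(+2); best=1980 via (B,hash)
  {ABC}: card=90000; try (A,hash)→5520, (C,hash)→12660, (A,merge)→17670, (A,nl_idx)→101520, (C,merge)→137940, (A,nl)→181920 …(+1); best=5520 via (A,hash)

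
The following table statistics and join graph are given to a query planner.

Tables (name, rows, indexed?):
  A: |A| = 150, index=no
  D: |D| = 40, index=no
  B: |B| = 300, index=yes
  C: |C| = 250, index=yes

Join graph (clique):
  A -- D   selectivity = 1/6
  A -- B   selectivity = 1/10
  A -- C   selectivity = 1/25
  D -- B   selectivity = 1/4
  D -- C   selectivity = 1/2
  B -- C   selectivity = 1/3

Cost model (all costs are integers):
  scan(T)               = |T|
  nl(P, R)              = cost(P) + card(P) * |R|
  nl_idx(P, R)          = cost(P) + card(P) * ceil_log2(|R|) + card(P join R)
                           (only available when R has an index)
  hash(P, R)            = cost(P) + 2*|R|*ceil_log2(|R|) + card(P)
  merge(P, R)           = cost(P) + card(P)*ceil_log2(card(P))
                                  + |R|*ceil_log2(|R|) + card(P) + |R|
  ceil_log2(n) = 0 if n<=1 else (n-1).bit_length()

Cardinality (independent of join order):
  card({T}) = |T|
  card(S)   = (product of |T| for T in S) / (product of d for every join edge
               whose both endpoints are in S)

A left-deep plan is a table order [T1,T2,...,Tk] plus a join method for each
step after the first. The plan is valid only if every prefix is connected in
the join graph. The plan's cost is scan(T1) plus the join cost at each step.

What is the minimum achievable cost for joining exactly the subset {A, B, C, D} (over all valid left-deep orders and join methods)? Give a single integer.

Selinger DP over subsets of {A,B,C,D}:
  {A}: scan cost=150, card=150
  {D}: scan cost=40, card=40
  {B}: scan cost=300, card=300
  {C}: scan cost=250, card=250
  {AD}: card=1000; try (D,hash)→780, (A,merge)→1670, (D,merge)→1780, (A,hash)→2480, (A,nl)→6040, (D,nl)→6150; best=780 via (D,hash)
  {AB}: card=4500; try (A,hash)→3000, (B,merge)→4500, (A,merge)→4650, (B,hash)→5700, (B,nl_idx)→6000, (B,nl)→45150 …(+1); best=3000 via (A,hash)
  {AC}: card=1500; try (C,nl_idx)→2850, (A,hash)→2900, (C,merge)→3750, (A,merge)→3850, (C,hash)→4300, (C,nl)→37650 …(+1); best=2850 via (C,nl_idx)
  {BD}: card=3000; try (D,hash)→1080, (B,merge)→3320, (B,nl_idx)→3400, (D,merge)→3580, (B,hash)→5480, (B,nl)→12040 …(+1); best=1080 via (D,hash)
  {CD}: card=5000; try (D,hash)→980, (C,merge)→2570, (D,merge)→2780, (C,hash)→4080, (C,nl_idx)→5360, (C,nl)→10040 …(+1); best=980 via (D,hash)
  {BC}: card=25000; try (C,hash)→4600, (B,merge)→5500, (C,merge)→5550, (B,hash)→5900, (B,nl_idx)→27500, (C,nl_idx)→27700 …(+2); best=4600 via (C,hash)
  {ABD}: card=7500; try (A,hash)→6480, (B,hash)→7180, (D,hash)→7980, (B,merge)→14780, (B,nl_idx)→17280, (A,merge)→41430 …(+4); best=6480 via (A,hash)
  {ACD}: card=5000; try (D,hash)→4830, (C,hash)→5780, (A,hash)→8380, (C,nl_idx)→13780, (C,merge)→14030, (D,merge)→21130 …(+4); best=4830 via (D,hash)
  {ABC}: card=15000; try (B,hash)→9750, (C,hash)→11500, (B,merge)→23850, (B,nl_idx)→31350, (A,hash)→32000, (C,nl_idx)→54000 …(+5); best=9750 via (B,hash)
  {BCD}: card=125000; try (C,hash)→8080, (B,hash)→11380, (D,hash)→30080, (C,merge)→42330, (B,merge)→73980, (C,nl_idx)→150080 …(+5); best=8080 via (C,hash)
  {ABCD}: card=12500; try (B,hash)→15230, (C,hash)→17980, (D,hash)→25230, (B,nl_idx)→62330, (B,merge)→77830, (C,nl_idx)→78980 …(+8); best=15230 via (B,hash)

15230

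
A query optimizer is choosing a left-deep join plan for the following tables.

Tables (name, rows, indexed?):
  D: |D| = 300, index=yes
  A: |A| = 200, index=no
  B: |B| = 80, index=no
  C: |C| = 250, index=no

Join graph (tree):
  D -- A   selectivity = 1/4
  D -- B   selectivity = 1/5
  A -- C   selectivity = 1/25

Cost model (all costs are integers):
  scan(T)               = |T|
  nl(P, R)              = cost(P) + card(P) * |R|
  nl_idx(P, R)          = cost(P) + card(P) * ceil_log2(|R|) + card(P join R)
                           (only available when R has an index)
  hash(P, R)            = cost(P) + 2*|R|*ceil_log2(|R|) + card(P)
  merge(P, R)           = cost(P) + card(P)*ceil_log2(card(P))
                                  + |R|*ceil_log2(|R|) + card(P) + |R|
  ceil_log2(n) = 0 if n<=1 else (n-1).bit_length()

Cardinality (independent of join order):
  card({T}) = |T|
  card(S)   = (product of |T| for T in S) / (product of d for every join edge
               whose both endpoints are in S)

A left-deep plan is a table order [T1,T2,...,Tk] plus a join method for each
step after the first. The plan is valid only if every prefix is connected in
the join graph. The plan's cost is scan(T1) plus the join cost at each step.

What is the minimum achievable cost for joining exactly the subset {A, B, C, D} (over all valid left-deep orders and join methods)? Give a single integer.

162220

Selinger DP over subsets of {A,B,C,D}:
  {D}: scan cost=300, card=300
  {A}: scan cost=200, card=200
  {B}: scan cost=80, card=80
  {C}: scan cost=250, card=250
  {AD}: card=15000; try (A,hash)→3800, (D,merge)→5000, (A,merge)→5100, (D,hash)→5800, (D,nl_idx)→17000, (D,nl)→60200 …(+1); best=3800 via (A,hash)
  {BD}: card=4800; try (B,hash)→1720, (D,merge)→3720, (B,merge)→3940, (D,hash)→5560, (D,nl_idx)→5600, (D,nl)→24080 …(+1); best=1720 via (B,hash)
  {AC}: card=2000; try (A,hash)→3700, (C,merge)→4250, (A,merge)→4300, (C,hash)→4400, (C,nl)→50200, (A,nl)→50250; best=3700 via (A,hash)
  {ABD}: card=240000; try (A,hash)→9720, (B,hash)→19920, (A,merge)→70720, (B,merge)→229440, (A,nl)→961720, (B,nl)→1203800; best=9720 via (A,hash)
  {ACD}: card=150000; try (D,hash)→11100, (C,hash)→22800, (D,merge)→30700, (D,nl_idx)→171700, (C,merge)→231050, (D,nl)→603700 …(+1); best=11100 via (D,hash)
  {ABCD}: card=2400000; try (B,hash)→162220, (C,hash)→253720, (B,merge)→2861740, (C,merge)→4571970, (B,nl)→12011100, (C,nl)→60009720; best=162220 via (B,hash)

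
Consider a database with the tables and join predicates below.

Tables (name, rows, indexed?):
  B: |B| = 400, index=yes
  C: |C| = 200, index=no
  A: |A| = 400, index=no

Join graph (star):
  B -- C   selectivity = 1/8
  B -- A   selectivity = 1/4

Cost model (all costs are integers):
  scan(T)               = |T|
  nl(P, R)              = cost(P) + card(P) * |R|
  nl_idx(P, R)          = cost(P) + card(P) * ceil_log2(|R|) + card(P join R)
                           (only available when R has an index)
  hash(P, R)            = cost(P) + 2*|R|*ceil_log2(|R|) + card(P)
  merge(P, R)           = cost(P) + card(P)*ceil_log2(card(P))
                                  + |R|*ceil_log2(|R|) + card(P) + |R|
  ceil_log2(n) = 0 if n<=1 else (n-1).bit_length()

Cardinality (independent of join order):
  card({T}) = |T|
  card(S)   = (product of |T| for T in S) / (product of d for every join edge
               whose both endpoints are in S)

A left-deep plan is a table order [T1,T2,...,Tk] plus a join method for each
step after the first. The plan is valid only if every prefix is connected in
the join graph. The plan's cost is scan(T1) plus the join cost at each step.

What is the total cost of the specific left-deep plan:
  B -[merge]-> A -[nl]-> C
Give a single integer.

step 1: scan B: cost=400, card=400
step 2: join A via merge
    card(P join A) = 400*400/(4) = 40000
    cost = 400 + 400*9 + 400*9 + 400 + 400 = 8400
step 3: join C via nl
    card(P join C) = 40000*200/(8) = 1000000
    cost = 8400 + 40000*200 = 8008400

8008400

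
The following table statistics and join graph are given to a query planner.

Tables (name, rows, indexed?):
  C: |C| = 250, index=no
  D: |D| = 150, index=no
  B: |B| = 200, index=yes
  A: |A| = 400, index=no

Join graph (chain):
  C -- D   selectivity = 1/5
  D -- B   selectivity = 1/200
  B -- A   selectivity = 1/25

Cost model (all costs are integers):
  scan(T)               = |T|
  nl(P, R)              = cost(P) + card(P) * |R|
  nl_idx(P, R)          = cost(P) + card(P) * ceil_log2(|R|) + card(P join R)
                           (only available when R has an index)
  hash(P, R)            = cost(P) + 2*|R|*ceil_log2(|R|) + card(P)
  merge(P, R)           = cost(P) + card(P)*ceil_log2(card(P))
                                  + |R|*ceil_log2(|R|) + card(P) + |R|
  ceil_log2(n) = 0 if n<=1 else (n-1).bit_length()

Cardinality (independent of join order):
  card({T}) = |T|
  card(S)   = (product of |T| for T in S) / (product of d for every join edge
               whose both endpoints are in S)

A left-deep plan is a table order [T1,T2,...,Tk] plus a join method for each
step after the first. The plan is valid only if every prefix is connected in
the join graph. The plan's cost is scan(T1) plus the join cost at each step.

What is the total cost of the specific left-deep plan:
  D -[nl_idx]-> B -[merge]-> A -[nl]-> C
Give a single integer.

606850

step 1: scan D: cost=150, card=150
step 2: join B via nl_idx
    card(P join B) = 150*200/(200) = 150
    cost = 150 + 150*8 + 150 = 1500
step 3: join A via merge
    card(P join A) = 150*400/(25) = 2400
    cost = 1500 + 150*8 + 400*9 + 150 + 400 = 6850
step 4: join C via nl
    card(P join C) = 2400*250/(5) = 120000
    cost = 6850 + 2400*250 = 606850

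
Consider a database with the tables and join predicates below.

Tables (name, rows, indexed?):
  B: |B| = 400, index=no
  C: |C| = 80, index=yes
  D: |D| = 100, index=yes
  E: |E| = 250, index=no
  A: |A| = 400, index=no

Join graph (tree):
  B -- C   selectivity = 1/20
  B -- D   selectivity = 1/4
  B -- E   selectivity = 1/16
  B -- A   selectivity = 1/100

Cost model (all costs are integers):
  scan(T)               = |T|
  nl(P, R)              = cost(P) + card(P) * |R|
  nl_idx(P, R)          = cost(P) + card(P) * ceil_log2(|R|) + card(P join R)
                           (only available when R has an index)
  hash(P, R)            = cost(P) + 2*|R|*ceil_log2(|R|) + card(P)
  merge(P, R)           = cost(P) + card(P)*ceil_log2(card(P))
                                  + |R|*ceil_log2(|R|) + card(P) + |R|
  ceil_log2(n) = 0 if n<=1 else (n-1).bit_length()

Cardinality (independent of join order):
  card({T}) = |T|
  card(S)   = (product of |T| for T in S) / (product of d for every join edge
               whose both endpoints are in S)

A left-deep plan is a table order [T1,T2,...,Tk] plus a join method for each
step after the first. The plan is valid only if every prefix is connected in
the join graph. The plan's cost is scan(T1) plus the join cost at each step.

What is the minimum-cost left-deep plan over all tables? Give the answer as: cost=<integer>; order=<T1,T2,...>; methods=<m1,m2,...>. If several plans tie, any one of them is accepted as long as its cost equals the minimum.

Selinger DP (subsets sized 1..n):
  {B}: scan cost=400, card=400
  {C}: scan cost=80, card=80
  {D}: scan cost=100, card=100
  {E}: scan cost=250, card=250
  {A}: scan cost=400, card=400
  {BC}: card=1600; try (C,hash)→1920, (B,merge)→4720, (C,nl_idx)→4800, (C,merge)→5040, (B,hash)→7360, (B,nl)→32080 …(+1); best=1920 via (C,hash)
  {BD}: card=10000; try (D,hash)→2200, (B,merge)→4900, (D,merge)→5200, (B,hash)→7400, (D,nl_idx)→13200, (B,nl)→40100 …(+1); best=2200 via (D,hash)
  {BE}: card=6250; try (E,hash)→4800, (B,merge)→6500, (E,merge)→6650, (B,hash)→7700, (B,nl)→100250, (E,nl)→100400; best=4800 via (E,hash)
  {AB}: card=1600; try (B,hash)→8000, (A,hash)→8000, (B,merge)→8400, (A,merge)→8400, (B,nl)→160400, (A,nl)→160400; best=8000 via (B,hash)
  {BCD}: card=40000; try (D,hash)→4920, (C,hash)→13320, (D,merge)→21920, (D,nl_idx)→53120, (C,nl_idx)→112200, (C,merge)→152840 …(+2); best=4920 via (D,hash)
  {BCE}: card=25000; try (E,hash)→7520, (C,hash)→12170, (E,merge)→23370, (C,nl_idx)→73550, (C,merge)→92940, (E,nl)→401920 …(+1); best=7520 via (E,hash)
  {ABC}: card=6400; try (C,hash)→10720, (A,hash)→10720, (A,merge)→25120, (C,nl_idx)→25600, (C,merge)→27840, (C,nl)→136000 …(+1); best=10720 via (C,hash)
  {BDE}: card=156250; try (D,hash)→12450, (E,hash)→16200, (D,merge)→93100, (E,merge)→154450, (D,nl_idx)→204800, (D,nl)→629800 …(+1); best=12450 via (D,hash)
  {ABD}: card=40000; try (D,hash)→11000, (A,hash)→19400, (D,merge)→28000, (D,nl_idx)→59200, (A,merge)→156200, (D,nl)→168000 …(+1); best=11000 via (D,hash)
  {ABE}: card=25000; try (E,hash)→13600, (A,hash)→18250, (E,merge)→29450, (A,merge)→96300, (E,nl)→408000, (A,nl)→2504800; best=13600 via (E,hash)
  {BCDE}: card=625000; try (D,hash)→33920, (E,hash)→48920, (C,hash)→169820, (D,merge)→408320, (E,merge)→687170, (D,nl_idx)→807520 …(+5); best=33920 via (D,hash)
  {ABCD}: card=160000; try (D,hash)→18520, (C,hash)→52120, (A,hash)→52120, (D,merge)→101120, (D,nl_idx)→215520, (C,nl_idx)→451000 …(+5); best=18520 via (D,hash)
  {ABCE}: card=100000; try (E,hash)→21120, (C,hash)→39720, (A,hash)→39720, (E,merge)→102570, (C,nl_idx)→288600, (A,merge)→411520 …(+4); best=21120 via (E,hash)
  {ABDE}: card=625000; try (D,hash)→40000, (E,hash)→55000, (A,hash)→175900, (D,merge)→414400, (E,merge)→693250, (D,nl_idx)→813600 …(+4); best=40000 via (D,hash)
  {ABCDE}: card=2500000; try (D,hash)→122520, (E,hash)→182520, (C,hash)→666120, (A,hash)→666120, (D,merge)→1821920, (E,merge)→3060770 …(+8); best=122520 via (D,hash)

cost=122520; order=A,B,C,E,D; methods=hash,hash,hash,hash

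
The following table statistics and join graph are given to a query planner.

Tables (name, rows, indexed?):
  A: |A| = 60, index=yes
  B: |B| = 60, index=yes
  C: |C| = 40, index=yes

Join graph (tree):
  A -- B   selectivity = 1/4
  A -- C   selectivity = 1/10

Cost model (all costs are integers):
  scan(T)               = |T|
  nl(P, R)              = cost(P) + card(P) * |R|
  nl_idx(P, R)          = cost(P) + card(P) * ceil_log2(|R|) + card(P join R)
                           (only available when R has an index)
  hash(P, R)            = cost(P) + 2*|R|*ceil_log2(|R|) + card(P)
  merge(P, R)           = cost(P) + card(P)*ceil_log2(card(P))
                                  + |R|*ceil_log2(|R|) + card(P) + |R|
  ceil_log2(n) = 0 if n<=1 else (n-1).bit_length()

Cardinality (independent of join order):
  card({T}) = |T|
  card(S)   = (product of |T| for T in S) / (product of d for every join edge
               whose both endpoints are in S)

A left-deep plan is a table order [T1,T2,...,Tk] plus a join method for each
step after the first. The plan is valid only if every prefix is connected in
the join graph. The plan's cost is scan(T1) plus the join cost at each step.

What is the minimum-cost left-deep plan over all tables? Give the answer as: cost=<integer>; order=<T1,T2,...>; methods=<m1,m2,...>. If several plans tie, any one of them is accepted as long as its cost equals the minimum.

Selinger DP (subsets sized 1..n):
  {A}: scan cost=60, card=60
  {B}: scan cost=60, card=60
  {C}: scan cost=40, card=40
  {AB}: card=900; try (B,hash)→840, (A,hash)→840, (B,merge)→900, (A,merge)→900, (B,nl_idx)→1320, (A,nl_idx)→1320 …(+2); best=840 via (B,hash)
  {AC}: card=240; try (A,nl_idx)→520, (C,hash)→600, (C,nl_idx)→660, (A,merge)→740, (C,merge)→760, (A,hash)→800 …(+2); best=520 via (A,nl_idx)
  {ABC}: card=3600; try (B,hash)→1480, (C,hash)→2220, (B,merge)→3100, (B,nl_idx)→5560, (C,nl_idx)→9840, (C,merge)→11020 …(+2); best=1480 via (B,hash)

cost=1480; order=C,A,B; methods=nl_idx,hash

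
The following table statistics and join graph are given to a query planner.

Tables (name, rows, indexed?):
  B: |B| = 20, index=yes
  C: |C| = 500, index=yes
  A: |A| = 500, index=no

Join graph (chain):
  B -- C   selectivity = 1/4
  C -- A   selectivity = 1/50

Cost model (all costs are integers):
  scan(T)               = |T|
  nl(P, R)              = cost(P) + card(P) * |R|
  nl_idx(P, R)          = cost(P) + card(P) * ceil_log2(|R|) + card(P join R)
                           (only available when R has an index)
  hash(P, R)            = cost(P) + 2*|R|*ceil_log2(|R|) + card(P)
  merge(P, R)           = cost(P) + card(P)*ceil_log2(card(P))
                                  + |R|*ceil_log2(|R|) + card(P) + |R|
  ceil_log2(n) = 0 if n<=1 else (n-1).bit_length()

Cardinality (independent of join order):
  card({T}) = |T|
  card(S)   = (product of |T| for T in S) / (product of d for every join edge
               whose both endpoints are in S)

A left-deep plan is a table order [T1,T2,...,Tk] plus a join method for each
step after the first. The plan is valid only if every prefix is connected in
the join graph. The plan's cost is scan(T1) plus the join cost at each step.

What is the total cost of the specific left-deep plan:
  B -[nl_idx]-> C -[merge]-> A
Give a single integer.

step 1: scan B: cost=20, card=20
step 2: join C via nl_idx
    card(P join C) = 20*500/(4) = 2500
    cost = 20 + 20*9 + 2500 = 2700
step 3: join A via merge
    card(P join A) = 2500*500/(50) = 25000
    cost = 2700 + 2500*12 + 500*9 + 2500 + 500 = 40200

40200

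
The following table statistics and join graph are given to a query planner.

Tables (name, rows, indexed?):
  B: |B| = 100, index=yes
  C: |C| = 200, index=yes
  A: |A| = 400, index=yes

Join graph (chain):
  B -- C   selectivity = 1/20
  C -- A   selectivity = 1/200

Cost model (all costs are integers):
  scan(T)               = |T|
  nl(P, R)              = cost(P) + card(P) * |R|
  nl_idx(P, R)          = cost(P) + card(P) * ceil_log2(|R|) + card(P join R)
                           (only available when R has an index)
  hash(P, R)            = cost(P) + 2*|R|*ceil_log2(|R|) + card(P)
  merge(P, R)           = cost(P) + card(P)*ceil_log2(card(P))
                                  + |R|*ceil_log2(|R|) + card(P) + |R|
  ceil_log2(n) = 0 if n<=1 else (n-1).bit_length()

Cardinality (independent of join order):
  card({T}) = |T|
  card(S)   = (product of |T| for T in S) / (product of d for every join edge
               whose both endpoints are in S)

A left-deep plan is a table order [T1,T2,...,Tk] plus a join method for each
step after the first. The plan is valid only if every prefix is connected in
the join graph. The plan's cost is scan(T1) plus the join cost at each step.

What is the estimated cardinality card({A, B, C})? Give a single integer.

2000

Tables in S: A(400), B(100), C(200)
Edges inside S: B-C(d=20), C-A(d=200)
numerator = 400 * 100 * 200 = 8000000
denominator = 20 * 200 = 4000
card(S) = 8000000 / 4000 = 2000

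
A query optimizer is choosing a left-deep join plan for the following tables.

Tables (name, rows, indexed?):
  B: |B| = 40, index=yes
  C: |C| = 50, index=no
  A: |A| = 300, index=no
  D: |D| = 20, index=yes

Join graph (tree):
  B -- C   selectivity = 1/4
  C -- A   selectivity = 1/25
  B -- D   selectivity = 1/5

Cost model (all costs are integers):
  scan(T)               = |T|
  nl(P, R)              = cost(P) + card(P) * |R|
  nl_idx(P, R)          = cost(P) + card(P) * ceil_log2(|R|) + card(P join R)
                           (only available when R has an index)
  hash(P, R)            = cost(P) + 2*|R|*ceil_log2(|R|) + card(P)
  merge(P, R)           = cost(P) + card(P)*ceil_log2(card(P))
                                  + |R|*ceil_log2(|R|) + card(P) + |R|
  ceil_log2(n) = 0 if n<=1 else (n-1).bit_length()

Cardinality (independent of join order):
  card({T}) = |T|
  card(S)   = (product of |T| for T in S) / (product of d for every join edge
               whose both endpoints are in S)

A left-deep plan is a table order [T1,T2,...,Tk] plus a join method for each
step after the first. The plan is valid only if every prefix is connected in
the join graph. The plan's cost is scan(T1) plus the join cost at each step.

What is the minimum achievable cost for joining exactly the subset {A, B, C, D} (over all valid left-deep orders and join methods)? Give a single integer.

8440

Selinger DP over subsets of {A,B,C,D}:
  {B}: scan cost=40, card=40
  {C}: scan cost=50, card=50
  {A}: scan cost=300, card=300
  {D}: scan cost=20, card=20
  {BC}: card=500; try (B,hash)→580, (C,merge)→670, (C,hash)→680, (B,merge)→680, (B,nl_idx)→850, (C,nl)→2040 …(+1); best=580 via (B,hash)
  {BD}: card=160; try (D,hash)→280, (B,nl_idx)→300, (D,nl_idx)→400, (B,merge)→420, (D,merge)→440, (B,hash)→520 …(+2); best=280 via (D,hash)
  {AC}: card=600; try (C,hash)→1200, (A,merge)→3400, (C,merge)→3650, (A,hash)→5500, (A,nl)→15050, (C,nl)→15300; best=1200 via (C,hash)
  {ABC}: card=6000; try (B,hash)→2280, (A,hash)→6480, (B,merge)→8080, (A,merge)→8580, (B,nl_idx)→10800, (B,nl)→25200 …(+1); best=2280 via (B,hash)
  {BCD}: card=2000; try (C,hash)→1040, (D,hash)→1280, (C,merge)→2070, (D,nl_idx)→5080, (D,merge)→5700, (C,nl)→8280 …(+1); best=1040 via (C,hash)
  {ABCD}: card=24000; try (A,hash)→8440, (D,hash)→8480, (A,merge)→28040, (D,nl_idx)→56280, (D,merge)→86400, (D,nl)→122280 …(+1); best=8440 via (A,hash)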